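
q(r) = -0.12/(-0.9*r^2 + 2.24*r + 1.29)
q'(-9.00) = 0.00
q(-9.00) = 0.00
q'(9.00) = -0.00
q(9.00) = 0.00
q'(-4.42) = 0.00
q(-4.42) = 0.00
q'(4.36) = -0.02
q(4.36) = 0.02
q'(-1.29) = 0.06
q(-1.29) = 0.04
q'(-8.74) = 0.00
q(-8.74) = 0.00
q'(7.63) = -0.00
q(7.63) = 0.00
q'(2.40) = -0.11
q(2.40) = -0.08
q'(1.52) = -0.01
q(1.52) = -0.05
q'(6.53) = -0.00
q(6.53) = 0.01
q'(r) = -0.12*(1.8*r - 2.24)/(-0.9*r^2 + 2.24*r + 1.29)^2 = (0.2688 - 0.216*r)/(-0.9*r^2 + 2.24*r + 1.29)^2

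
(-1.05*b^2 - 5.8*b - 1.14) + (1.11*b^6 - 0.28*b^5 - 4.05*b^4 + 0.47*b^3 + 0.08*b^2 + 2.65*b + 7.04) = 1.11*b^6 - 0.28*b^5 - 4.05*b^4 + 0.47*b^3 - 0.97*b^2 - 3.15*b + 5.9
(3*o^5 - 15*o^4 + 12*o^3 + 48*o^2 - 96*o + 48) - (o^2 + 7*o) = 3*o^5 - 15*o^4 + 12*o^3 + 47*o^2 - 103*o + 48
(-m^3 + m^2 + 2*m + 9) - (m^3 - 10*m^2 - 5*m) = -2*m^3 + 11*m^2 + 7*m + 9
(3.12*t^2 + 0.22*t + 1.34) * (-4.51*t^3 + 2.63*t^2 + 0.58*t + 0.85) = -14.0712*t^5 + 7.2134*t^4 - 3.6552*t^3 + 6.3038*t^2 + 0.9642*t + 1.139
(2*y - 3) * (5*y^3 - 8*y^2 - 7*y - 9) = 10*y^4 - 31*y^3 + 10*y^2 + 3*y + 27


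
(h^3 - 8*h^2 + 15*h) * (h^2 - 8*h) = h^5 - 16*h^4 + 79*h^3 - 120*h^2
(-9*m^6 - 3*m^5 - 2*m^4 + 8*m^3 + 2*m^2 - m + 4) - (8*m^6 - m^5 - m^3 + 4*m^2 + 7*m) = -17*m^6 - 2*m^5 - 2*m^4 + 9*m^3 - 2*m^2 - 8*m + 4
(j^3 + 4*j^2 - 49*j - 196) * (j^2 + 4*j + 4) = j^5 + 8*j^4 - 29*j^3 - 376*j^2 - 980*j - 784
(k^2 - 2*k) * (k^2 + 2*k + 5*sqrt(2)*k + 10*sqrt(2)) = k^4 + 5*sqrt(2)*k^3 - 4*k^2 - 20*sqrt(2)*k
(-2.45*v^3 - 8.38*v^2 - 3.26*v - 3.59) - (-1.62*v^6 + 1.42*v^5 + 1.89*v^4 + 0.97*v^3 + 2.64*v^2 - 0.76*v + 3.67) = 1.62*v^6 - 1.42*v^5 - 1.89*v^4 - 3.42*v^3 - 11.02*v^2 - 2.5*v - 7.26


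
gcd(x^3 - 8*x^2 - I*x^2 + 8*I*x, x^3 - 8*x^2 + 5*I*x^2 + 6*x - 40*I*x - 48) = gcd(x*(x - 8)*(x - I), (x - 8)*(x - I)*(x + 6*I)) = x^2 + x*(-8 - I) + 8*I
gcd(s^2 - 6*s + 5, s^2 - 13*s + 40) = s - 5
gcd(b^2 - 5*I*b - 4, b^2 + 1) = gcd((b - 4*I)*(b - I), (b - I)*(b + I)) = b - I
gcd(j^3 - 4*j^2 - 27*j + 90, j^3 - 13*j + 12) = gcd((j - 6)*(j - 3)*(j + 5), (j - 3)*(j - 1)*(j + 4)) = j - 3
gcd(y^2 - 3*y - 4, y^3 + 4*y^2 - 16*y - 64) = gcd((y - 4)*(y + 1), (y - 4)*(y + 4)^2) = y - 4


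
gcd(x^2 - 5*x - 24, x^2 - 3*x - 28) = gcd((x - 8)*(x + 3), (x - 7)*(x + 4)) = 1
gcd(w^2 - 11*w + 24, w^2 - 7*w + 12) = w - 3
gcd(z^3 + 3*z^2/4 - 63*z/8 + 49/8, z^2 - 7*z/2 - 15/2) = 1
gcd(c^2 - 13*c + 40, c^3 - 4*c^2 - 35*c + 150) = c - 5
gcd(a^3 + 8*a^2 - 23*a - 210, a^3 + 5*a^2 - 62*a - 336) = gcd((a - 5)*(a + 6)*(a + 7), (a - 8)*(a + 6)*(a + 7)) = a^2 + 13*a + 42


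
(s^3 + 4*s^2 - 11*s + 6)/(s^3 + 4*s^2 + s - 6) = (s^2 + 5*s - 6)/(s^2 + 5*s + 6)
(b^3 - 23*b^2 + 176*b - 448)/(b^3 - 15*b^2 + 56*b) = (b - 8)/b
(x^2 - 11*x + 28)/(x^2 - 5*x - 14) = (x - 4)/(x + 2)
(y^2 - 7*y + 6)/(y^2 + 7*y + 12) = (y^2 - 7*y + 6)/(y^2 + 7*y + 12)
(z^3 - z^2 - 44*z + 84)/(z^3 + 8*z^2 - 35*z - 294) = (z - 2)/(z + 7)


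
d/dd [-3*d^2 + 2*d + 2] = 2 - 6*d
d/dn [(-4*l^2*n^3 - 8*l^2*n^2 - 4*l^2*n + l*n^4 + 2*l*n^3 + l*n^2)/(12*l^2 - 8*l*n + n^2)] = 2*l*(-n*(4*l - n)*(4*l*n^2 + 8*l*n + 4*l - n^3 - 2*n^2 - n) + (12*l^2 - 8*l*n + n^2)*(-6*l*n^2 - 8*l*n - 2*l + 2*n^3 + 3*n^2 + n))/(12*l^2 - 8*l*n + n^2)^2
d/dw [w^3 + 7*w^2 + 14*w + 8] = 3*w^2 + 14*w + 14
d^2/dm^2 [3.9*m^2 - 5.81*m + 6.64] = 7.80000000000000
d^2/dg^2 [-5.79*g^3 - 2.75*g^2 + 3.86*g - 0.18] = -34.74*g - 5.5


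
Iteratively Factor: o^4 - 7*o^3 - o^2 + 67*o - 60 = (o - 4)*(o^3 - 3*o^2 - 13*o + 15) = (o - 4)*(o + 3)*(o^2 - 6*o + 5) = (o - 5)*(o - 4)*(o + 3)*(o - 1)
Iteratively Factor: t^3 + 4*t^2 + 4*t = (t + 2)*(t^2 + 2*t) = (t + 2)^2*(t)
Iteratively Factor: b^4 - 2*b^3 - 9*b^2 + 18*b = (b - 3)*(b^3 + b^2 - 6*b) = (b - 3)*(b - 2)*(b^2 + 3*b) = (b - 3)*(b - 2)*(b + 3)*(b)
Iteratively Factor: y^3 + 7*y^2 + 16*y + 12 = (y + 3)*(y^2 + 4*y + 4) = (y + 2)*(y + 3)*(y + 2)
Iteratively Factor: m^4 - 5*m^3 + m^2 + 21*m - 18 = (m - 3)*(m^3 - 2*m^2 - 5*m + 6) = (m - 3)^2*(m^2 + m - 2) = (m - 3)^2*(m - 1)*(m + 2)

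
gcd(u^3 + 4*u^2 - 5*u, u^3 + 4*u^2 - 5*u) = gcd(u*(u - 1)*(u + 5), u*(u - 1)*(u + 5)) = u^3 + 4*u^2 - 5*u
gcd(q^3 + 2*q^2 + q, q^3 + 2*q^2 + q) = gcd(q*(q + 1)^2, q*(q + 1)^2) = q^3 + 2*q^2 + q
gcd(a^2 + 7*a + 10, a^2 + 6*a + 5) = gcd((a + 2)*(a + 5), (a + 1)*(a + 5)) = a + 5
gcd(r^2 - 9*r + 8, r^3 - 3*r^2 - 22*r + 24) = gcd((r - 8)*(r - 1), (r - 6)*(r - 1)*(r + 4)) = r - 1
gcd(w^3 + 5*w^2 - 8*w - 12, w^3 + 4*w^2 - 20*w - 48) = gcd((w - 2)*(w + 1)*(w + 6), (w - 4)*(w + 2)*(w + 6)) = w + 6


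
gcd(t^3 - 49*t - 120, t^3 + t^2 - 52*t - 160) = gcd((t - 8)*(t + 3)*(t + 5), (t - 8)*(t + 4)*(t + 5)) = t^2 - 3*t - 40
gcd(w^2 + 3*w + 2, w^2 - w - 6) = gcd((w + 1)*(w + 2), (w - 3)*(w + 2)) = w + 2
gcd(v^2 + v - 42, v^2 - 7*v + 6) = v - 6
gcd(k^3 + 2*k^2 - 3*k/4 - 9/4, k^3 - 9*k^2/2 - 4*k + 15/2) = k^2 + k/2 - 3/2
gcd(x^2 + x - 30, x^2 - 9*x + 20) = x - 5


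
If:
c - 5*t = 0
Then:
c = 5*t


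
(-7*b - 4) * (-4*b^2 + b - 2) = 28*b^3 + 9*b^2 + 10*b + 8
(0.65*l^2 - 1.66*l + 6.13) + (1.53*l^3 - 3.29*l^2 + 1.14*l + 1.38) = 1.53*l^3 - 2.64*l^2 - 0.52*l + 7.51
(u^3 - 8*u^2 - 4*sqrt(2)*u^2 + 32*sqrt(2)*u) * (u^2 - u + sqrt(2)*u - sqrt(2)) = u^5 - 9*u^4 - 3*sqrt(2)*u^4 + 27*sqrt(2)*u^3 - 24*sqrt(2)*u^2 + 72*u^2 - 64*u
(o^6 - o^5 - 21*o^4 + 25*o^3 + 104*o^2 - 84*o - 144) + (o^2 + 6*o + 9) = o^6 - o^5 - 21*o^4 + 25*o^3 + 105*o^2 - 78*o - 135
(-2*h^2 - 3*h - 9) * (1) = -2*h^2 - 3*h - 9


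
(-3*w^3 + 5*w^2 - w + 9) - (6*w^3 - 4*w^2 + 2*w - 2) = -9*w^3 + 9*w^2 - 3*w + 11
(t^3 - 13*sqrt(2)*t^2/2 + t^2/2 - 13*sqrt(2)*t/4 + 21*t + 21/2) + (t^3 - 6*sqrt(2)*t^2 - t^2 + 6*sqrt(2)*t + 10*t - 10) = 2*t^3 - 25*sqrt(2)*t^2/2 - t^2/2 + 11*sqrt(2)*t/4 + 31*t + 1/2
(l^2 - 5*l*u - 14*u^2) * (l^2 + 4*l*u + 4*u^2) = l^4 - l^3*u - 30*l^2*u^2 - 76*l*u^3 - 56*u^4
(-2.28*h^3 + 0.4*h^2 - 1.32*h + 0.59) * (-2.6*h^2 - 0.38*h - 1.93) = 5.928*h^5 - 0.1736*h^4 + 7.6804*h^3 - 1.8044*h^2 + 2.3234*h - 1.1387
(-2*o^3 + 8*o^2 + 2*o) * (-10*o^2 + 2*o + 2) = 20*o^5 - 84*o^4 - 8*o^3 + 20*o^2 + 4*o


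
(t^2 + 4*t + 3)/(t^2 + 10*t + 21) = (t + 1)/(t + 7)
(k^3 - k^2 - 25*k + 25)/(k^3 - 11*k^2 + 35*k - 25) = (k + 5)/(k - 5)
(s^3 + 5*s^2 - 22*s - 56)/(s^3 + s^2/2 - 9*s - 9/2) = 2*(s^3 + 5*s^2 - 22*s - 56)/(2*s^3 + s^2 - 18*s - 9)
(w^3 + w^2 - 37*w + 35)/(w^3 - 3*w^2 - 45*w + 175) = (w - 1)/(w - 5)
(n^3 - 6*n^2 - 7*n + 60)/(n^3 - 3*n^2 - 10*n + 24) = (n - 5)/(n - 2)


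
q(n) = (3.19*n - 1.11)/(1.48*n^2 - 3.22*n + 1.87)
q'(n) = (3.22 - 2.96*n)*(3.19*n - 1.11)/(1.48*n^2 - 3.22*n + 1.87)^2 + 3.19/(1.48*n^2 - 3.22*n + 1.87) = (-4.7212*n^2 + 3.2856*n + 2.3911)/(2.1904*n^4 - 9.5312*n^3 + 15.9036*n^2 - 12.0428*n + 3.4969)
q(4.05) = 0.90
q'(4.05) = -0.36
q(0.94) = 12.51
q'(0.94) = 57.42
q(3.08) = 1.45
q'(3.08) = -0.90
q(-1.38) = -0.60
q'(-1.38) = -0.13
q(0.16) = -0.43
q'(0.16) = 1.44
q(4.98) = 0.66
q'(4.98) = -0.19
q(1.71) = 6.28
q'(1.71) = -12.12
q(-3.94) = -0.36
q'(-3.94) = -0.06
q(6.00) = 0.50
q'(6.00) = -0.12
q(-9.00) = -0.20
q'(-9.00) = -0.02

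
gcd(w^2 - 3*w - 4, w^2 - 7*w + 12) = w - 4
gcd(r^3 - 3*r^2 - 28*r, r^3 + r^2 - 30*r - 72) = r + 4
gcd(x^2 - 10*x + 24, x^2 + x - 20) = x - 4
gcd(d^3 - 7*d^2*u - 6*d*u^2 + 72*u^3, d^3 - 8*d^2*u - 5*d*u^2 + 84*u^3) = -d^2 + d*u + 12*u^2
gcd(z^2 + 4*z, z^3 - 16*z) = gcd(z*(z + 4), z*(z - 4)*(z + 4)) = z^2 + 4*z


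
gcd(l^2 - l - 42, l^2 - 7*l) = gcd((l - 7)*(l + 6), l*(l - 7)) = l - 7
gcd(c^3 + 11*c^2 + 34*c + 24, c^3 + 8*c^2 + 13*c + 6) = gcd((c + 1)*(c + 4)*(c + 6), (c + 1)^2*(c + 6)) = c^2 + 7*c + 6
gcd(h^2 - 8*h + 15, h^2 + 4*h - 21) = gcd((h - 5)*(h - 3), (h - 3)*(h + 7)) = h - 3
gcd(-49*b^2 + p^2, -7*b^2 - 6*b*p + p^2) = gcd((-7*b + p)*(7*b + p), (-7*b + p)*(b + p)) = -7*b + p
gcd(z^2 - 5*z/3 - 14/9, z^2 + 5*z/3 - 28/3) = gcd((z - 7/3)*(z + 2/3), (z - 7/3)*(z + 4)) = z - 7/3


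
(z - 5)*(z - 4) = z^2 - 9*z + 20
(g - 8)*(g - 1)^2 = g^3 - 10*g^2 + 17*g - 8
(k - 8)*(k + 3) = k^2 - 5*k - 24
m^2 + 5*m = m*(m + 5)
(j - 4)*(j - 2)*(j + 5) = j^3 - j^2 - 22*j + 40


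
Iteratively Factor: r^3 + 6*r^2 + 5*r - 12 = (r + 4)*(r^2 + 2*r - 3) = (r + 3)*(r + 4)*(r - 1)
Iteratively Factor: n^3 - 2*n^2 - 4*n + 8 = (n - 2)*(n^2 - 4) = (n - 2)^2*(n + 2)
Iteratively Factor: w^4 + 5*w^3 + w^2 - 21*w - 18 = (w - 2)*(w^3 + 7*w^2 + 15*w + 9) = (w - 2)*(w + 3)*(w^2 + 4*w + 3) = (w - 2)*(w + 3)^2*(w + 1)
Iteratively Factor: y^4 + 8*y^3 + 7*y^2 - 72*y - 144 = (y - 3)*(y^3 + 11*y^2 + 40*y + 48) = (y - 3)*(y + 3)*(y^2 + 8*y + 16) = (y - 3)*(y + 3)*(y + 4)*(y + 4)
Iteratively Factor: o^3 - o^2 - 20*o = (o)*(o^2 - o - 20) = o*(o - 5)*(o + 4)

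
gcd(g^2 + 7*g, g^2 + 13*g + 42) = g + 7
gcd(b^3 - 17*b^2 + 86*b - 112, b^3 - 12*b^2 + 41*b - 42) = b^2 - 9*b + 14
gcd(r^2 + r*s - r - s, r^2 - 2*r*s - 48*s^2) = 1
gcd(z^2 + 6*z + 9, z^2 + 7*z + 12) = z + 3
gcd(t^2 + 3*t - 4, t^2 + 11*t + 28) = t + 4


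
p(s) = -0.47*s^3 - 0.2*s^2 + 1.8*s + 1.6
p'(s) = -1.41*s^2 - 0.4*s + 1.8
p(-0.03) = 1.55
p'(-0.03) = 1.81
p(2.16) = -0.18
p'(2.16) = -5.64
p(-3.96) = 20.52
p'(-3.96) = -18.73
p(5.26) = -62.87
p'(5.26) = -39.32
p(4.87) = -48.66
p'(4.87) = -33.59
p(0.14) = 1.85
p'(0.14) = 1.72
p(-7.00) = 140.41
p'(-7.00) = -64.49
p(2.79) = -5.14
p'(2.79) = -10.29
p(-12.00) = 763.36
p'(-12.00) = -196.44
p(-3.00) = 7.09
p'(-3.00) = -9.69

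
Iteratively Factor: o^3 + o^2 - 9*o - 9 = (o + 1)*(o^2 - 9) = (o - 3)*(o + 1)*(o + 3)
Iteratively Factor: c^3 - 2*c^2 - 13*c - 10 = (c + 2)*(c^2 - 4*c - 5) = (c - 5)*(c + 2)*(c + 1)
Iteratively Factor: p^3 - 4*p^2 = (p)*(p^2 - 4*p) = p*(p - 4)*(p)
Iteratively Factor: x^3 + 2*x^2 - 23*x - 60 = (x + 3)*(x^2 - x - 20) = (x + 3)*(x + 4)*(x - 5)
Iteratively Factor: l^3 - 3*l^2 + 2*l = (l - 1)*(l^2 - 2*l) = l*(l - 1)*(l - 2)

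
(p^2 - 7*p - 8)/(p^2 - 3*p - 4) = (p - 8)/(p - 4)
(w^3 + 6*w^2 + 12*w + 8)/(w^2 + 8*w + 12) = (w^2 + 4*w + 4)/(w + 6)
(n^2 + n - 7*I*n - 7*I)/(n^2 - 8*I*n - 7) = (n + 1)/(n - I)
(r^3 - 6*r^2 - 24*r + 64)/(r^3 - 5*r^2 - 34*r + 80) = (r + 4)/(r + 5)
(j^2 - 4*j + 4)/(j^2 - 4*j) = (j^2 - 4*j + 4)/(j*(j - 4))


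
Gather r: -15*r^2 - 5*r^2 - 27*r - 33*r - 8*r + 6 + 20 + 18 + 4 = -20*r^2 - 68*r + 48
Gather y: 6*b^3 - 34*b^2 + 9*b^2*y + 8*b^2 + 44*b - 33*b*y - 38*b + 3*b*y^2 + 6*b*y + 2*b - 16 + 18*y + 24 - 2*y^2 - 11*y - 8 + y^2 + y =6*b^3 - 26*b^2 + 8*b + y^2*(3*b - 1) + y*(9*b^2 - 27*b + 8)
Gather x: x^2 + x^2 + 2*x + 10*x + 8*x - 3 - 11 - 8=2*x^2 + 20*x - 22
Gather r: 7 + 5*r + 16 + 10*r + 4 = 15*r + 27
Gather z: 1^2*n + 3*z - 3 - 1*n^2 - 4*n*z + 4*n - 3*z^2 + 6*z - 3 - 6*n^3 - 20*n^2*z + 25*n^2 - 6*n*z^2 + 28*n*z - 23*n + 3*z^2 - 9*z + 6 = -6*n^3 + 24*n^2 - 6*n*z^2 - 18*n + z*(-20*n^2 + 24*n)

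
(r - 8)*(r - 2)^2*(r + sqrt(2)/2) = r^4 - 12*r^3 + sqrt(2)*r^3/2 - 6*sqrt(2)*r^2 + 36*r^2 - 32*r + 18*sqrt(2)*r - 16*sqrt(2)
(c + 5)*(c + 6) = c^2 + 11*c + 30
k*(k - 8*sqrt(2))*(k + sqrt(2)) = k^3 - 7*sqrt(2)*k^2 - 16*k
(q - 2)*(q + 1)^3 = q^4 + q^3 - 3*q^2 - 5*q - 2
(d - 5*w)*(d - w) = d^2 - 6*d*w + 5*w^2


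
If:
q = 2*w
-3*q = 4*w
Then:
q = 0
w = 0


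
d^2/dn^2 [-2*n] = 0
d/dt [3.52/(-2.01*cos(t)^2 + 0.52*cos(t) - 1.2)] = (1.8304 - 14.1504*cos(t))*sin(t)/(2.01*cos(t)^2 - 0.52*cos(t) + 1.2)^2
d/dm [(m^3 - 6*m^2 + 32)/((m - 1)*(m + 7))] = (m^4 + 12*m^3 - 57*m^2 + 20*m - 192)/(m^4 + 12*m^3 + 22*m^2 - 84*m + 49)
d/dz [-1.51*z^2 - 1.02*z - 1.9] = -3.02*z - 1.02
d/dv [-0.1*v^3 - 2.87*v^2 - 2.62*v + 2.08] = -0.3*v^2 - 5.74*v - 2.62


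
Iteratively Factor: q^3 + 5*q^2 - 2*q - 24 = (q - 2)*(q^2 + 7*q + 12) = (q - 2)*(q + 4)*(q + 3)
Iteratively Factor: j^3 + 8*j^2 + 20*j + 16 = (j + 2)*(j^2 + 6*j + 8) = (j + 2)^2*(j + 4)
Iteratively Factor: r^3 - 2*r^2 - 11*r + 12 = (r + 3)*(r^2 - 5*r + 4) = (r - 1)*(r + 3)*(r - 4)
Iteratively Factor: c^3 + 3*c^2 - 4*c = (c)*(c^2 + 3*c - 4) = c*(c + 4)*(c - 1)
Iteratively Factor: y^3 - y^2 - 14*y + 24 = (y - 2)*(y^2 + y - 12) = (y - 2)*(y + 4)*(y - 3)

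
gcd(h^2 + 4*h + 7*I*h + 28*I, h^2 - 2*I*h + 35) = 1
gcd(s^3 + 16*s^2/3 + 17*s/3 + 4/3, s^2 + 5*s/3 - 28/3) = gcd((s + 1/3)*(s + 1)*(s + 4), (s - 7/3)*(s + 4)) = s + 4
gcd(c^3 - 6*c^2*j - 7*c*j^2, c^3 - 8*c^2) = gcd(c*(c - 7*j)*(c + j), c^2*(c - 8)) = c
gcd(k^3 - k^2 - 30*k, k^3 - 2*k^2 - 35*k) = k^2 + 5*k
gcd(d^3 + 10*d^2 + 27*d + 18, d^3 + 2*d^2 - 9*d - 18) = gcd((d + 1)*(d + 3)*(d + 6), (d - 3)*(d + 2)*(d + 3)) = d + 3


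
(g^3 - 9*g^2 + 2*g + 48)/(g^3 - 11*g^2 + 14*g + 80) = (g - 3)/(g - 5)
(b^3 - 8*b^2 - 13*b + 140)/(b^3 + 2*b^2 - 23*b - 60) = (b - 7)/(b + 3)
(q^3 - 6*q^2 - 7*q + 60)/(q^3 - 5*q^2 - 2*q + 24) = (q^2 - 2*q - 15)/(q^2 - q - 6)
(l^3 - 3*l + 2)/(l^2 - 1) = (l^2 + l - 2)/(l + 1)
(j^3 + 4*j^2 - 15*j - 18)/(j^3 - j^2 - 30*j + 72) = (j + 1)/(j - 4)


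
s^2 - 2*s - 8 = (s - 4)*(s + 2)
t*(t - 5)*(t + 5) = t^3 - 25*t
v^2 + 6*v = v*(v + 6)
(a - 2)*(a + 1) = a^2 - a - 2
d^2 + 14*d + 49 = (d + 7)^2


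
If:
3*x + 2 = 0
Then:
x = -2/3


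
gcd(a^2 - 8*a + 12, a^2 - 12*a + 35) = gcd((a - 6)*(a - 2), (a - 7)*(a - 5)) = 1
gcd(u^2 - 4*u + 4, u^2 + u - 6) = u - 2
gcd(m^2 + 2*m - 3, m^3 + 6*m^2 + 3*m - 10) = m - 1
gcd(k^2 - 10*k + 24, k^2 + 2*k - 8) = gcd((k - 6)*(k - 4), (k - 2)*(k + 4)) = 1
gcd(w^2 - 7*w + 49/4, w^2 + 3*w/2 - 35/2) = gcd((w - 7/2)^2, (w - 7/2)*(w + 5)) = w - 7/2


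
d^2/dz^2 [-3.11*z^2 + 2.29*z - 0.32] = -6.22000000000000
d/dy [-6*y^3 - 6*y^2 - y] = -18*y^2 - 12*y - 1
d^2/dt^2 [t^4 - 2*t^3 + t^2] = 12*t^2 - 12*t + 2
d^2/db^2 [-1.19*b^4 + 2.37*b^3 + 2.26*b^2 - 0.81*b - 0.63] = -14.28*b^2 + 14.22*b + 4.52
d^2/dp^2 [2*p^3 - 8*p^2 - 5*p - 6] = 12*p - 16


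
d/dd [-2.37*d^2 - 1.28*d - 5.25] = -4.74*d - 1.28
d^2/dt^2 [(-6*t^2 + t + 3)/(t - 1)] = -4/(t^3 - 3*t^2 + 3*t - 1)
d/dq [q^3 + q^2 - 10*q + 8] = 3*q^2 + 2*q - 10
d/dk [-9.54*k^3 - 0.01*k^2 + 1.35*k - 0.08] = -28.62*k^2 - 0.02*k + 1.35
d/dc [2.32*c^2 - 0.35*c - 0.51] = 4.64*c - 0.35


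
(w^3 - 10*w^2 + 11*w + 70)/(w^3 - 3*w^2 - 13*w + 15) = (w^2 - 5*w - 14)/(w^2 + 2*w - 3)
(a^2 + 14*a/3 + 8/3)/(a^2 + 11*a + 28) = (a + 2/3)/(a + 7)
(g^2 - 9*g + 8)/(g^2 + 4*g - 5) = (g - 8)/(g + 5)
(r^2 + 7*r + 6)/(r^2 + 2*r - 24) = (r + 1)/(r - 4)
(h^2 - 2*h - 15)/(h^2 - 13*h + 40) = (h + 3)/(h - 8)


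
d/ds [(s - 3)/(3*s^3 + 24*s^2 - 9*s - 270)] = (-2*s - 11)/(3*(s^4 + 22*s^3 + 181*s^2 + 660*s + 900))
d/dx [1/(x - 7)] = -1/(x - 7)^2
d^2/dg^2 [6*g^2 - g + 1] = 12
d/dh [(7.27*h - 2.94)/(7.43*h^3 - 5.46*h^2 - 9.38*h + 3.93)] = (-108.0322*h^3 + 105.2268*h^2 - 32.1048*h + 0.993899999999996)/(55.2049*h^6 - 81.1356*h^5 - 109.5752*h^4 + 160.8294*h^3 + 45.0688*h^2 - 73.7268*h + 15.4449)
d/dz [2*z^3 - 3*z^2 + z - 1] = 6*z^2 - 6*z + 1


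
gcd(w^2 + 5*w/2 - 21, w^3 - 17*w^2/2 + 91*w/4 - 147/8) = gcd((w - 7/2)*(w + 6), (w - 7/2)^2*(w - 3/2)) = w - 7/2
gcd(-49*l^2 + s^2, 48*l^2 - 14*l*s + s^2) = 1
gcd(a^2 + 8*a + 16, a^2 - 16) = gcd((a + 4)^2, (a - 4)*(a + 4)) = a + 4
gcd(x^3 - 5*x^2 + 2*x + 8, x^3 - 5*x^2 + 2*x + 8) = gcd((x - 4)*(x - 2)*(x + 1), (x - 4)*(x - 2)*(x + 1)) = x^3 - 5*x^2 + 2*x + 8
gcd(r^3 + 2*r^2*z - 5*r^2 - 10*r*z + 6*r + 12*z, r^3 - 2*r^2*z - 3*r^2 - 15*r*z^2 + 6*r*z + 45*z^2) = r - 3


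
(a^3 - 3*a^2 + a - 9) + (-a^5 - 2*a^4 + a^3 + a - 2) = -a^5 - 2*a^4 + 2*a^3 - 3*a^2 + 2*a - 11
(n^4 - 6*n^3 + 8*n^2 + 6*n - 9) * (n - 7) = n^5 - 13*n^4 + 50*n^3 - 50*n^2 - 51*n + 63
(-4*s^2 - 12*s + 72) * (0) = 0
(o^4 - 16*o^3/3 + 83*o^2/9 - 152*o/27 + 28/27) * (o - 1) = o^5 - 19*o^4/3 + 131*o^3/9 - 401*o^2/27 + 20*o/3 - 28/27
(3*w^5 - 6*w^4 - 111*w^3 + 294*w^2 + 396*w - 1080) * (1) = 3*w^5 - 6*w^4 - 111*w^3 + 294*w^2 + 396*w - 1080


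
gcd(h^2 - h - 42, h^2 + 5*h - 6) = h + 6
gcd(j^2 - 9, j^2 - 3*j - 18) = j + 3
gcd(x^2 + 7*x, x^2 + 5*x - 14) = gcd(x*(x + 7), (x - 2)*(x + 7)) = x + 7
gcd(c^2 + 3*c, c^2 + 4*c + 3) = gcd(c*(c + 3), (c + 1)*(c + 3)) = c + 3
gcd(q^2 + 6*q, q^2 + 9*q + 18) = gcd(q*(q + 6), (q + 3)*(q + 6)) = q + 6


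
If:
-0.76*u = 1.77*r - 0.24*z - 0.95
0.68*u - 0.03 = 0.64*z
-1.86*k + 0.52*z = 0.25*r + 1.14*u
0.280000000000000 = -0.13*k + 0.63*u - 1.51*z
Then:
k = -0.03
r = 0.59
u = -0.21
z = -0.27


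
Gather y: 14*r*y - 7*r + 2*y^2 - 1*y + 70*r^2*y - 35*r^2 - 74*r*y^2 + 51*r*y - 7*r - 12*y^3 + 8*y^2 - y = -35*r^2 - 14*r - 12*y^3 + y^2*(10 - 74*r) + y*(70*r^2 + 65*r - 2)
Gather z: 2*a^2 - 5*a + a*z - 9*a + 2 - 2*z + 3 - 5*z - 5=2*a^2 - 14*a + z*(a - 7)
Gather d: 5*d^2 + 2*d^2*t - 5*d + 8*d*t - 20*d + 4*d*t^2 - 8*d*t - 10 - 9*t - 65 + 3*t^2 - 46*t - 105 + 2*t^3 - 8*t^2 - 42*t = d^2*(2*t + 5) + d*(4*t^2 - 25) + 2*t^3 - 5*t^2 - 97*t - 180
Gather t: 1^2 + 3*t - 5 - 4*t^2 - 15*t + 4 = -4*t^2 - 12*t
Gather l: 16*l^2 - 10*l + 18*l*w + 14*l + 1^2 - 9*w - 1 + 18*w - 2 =16*l^2 + l*(18*w + 4) + 9*w - 2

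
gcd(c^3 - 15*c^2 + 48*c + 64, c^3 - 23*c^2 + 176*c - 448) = c^2 - 16*c + 64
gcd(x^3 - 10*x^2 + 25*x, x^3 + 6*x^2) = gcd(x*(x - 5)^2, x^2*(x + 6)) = x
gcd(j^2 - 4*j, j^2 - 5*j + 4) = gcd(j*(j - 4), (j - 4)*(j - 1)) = j - 4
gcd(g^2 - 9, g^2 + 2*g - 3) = g + 3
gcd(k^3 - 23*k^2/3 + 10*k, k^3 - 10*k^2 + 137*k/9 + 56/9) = 1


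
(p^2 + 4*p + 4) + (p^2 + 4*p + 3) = 2*p^2 + 8*p + 7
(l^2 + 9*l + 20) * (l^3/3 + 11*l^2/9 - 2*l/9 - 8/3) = l^5/3 + 38*l^4/9 + 157*l^3/9 + 178*l^2/9 - 256*l/9 - 160/3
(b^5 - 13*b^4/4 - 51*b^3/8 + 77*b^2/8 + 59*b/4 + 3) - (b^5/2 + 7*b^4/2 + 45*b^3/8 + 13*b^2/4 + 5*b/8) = b^5/2 - 27*b^4/4 - 12*b^3 + 51*b^2/8 + 113*b/8 + 3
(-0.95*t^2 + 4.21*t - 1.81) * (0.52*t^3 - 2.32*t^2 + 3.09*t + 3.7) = -0.494*t^5 + 4.3932*t^4 - 13.6439*t^3 + 13.6931*t^2 + 9.9841*t - 6.697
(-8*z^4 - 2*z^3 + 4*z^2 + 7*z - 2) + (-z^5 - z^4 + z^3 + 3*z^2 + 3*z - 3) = -z^5 - 9*z^4 - z^3 + 7*z^2 + 10*z - 5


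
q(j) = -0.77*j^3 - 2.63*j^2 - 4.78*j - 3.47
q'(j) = -2.31*j^2 - 5.26*j - 4.78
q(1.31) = -15.98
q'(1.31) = -15.63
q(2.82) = -55.13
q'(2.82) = -37.98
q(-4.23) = 27.97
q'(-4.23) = -23.86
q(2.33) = -38.63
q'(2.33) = -29.58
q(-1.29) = -0.03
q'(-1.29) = -1.84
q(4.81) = -173.00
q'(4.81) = -83.52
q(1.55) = -20.06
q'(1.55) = -18.48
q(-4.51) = 35.23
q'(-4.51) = -28.04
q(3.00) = -62.27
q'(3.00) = -41.35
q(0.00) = -3.47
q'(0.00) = -4.78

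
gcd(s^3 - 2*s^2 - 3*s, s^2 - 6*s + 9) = s - 3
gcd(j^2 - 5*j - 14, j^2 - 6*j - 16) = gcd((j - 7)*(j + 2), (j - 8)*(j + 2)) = j + 2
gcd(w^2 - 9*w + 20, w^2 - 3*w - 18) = 1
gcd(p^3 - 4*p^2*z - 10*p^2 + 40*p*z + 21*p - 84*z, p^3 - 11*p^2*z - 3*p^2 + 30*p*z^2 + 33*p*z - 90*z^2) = p - 3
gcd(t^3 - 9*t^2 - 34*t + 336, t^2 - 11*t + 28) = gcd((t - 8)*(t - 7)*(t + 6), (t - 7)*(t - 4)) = t - 7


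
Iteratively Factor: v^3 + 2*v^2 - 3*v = (v)*(v^2 + 2*v - 3) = v*(v + 3)*(v - 1)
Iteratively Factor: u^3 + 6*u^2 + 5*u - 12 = (u + 3)*(u^2 + 3*u - 4) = (u + 3)*(u + 4)*(u - 1)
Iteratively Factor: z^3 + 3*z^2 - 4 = (z + 2)*(z^2 + z - 2) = (z + 2)^2*(z - 1)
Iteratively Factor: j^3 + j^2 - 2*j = (j - 1)*(j^2 + 2*j) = j*(j - 1)*(j + 2)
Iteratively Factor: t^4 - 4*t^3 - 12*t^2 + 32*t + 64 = (t - 4)*(t^3 - 12*t - 16) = (t - 4)*(t + 2)*(t^2 - 2*t - 8) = (t - 4)*(t + 2)^2*(t - 4)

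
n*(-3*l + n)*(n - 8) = -3*l*n^2 + 24*l*n + n^3 - 8*n^2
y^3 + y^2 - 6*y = y*(y - 2)*(y + 3)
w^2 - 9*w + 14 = (w - 7)*(w - 2)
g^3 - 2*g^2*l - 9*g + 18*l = (g - 3)*(g + 3)*(g - 2*l)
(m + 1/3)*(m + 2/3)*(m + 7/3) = m^3 + 10*m^2/3 + 23*m/9 + 14/27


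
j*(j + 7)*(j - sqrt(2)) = j^3 - sqrt(2)*j^2 + 7*j^2 - 7*sqrt(2)*j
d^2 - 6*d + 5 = (d - 5)*(d - 1)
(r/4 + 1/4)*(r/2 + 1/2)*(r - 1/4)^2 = r^4/8 + 3*r^3/16 + r^2/128 - 3*r/64 + 1/128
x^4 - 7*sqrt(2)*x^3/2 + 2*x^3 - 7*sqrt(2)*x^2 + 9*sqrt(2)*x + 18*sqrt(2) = (x + 2)*(x - 3*sqrt(2))*(x - 3*sqrt(2)/2)*(x + sqrt(2))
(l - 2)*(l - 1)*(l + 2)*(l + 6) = l^4 + 5*l^3 - 10*l^2 - 20*l + 24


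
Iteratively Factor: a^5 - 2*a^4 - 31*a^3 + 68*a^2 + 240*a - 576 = (a + 4)*(a^4 - 6*a^3 - 7*a^2 + 96*a - 144) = (a - 4)*(a + 4)*(a^3 - 2*a^2 - 15*a + 36) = (a - 4)*(a - 3)*(a + 4)*(a^2 + a - 12) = (a - 4)*(a - 3)^2*(a + 4)*(a + 4)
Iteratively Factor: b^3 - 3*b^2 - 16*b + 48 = (b - 3)*(b^2 - 16) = (b - 4)*(b - 3)*(b + 4)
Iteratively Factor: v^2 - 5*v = (v - 5)*(v)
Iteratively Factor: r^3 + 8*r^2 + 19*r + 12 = (r + 4)*(r^2 + 4*r + 3) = (r + 1)*(r + 4)*(r + 3)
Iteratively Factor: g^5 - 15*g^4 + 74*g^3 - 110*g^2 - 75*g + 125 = (g - 1)*(g^4 - 14*g^3 + 60*g^2 - 50*g - 125) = (g - 1)*(g + 1)*(g^3 - 15*g^2 + 75*g - 125) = (g - 5)*(g - 1)*(g + 1)*(g^2 - 10*g + 25) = (g - 5)^2*(g - 1)*(g + 1)*(g - 5)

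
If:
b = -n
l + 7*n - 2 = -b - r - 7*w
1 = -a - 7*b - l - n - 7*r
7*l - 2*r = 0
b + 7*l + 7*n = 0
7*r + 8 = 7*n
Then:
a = 341/49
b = -2/7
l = -12/49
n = 2/7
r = -6/7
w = 68/343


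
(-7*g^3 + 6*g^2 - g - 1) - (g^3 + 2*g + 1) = -8*g^3 + 6*g^2 - 3*g - 2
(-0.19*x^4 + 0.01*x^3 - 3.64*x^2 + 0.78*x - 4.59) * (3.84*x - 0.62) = -0.7296*x^5 + 0.1562*x^4 - 13.9838*x^3 + 5.252*x^2 - 18.1092*x + 2.8458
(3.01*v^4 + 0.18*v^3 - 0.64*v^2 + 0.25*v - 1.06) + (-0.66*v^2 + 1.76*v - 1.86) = 3.01*v^4 + 0.18*v^3 - 1.3*v^2 + 2.01*v - 2.92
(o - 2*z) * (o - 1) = o^2 - 2*o*z - o + 2*z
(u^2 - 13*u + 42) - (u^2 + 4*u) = 42 - 17*u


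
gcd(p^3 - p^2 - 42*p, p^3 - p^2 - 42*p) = p^3 - p^2 - 42*p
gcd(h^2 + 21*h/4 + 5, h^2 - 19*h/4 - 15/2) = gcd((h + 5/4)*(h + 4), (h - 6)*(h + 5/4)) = h + 5/4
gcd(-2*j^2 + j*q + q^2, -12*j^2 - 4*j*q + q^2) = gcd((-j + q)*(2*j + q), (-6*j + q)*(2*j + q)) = 2*j + q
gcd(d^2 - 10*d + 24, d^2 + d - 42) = d - 6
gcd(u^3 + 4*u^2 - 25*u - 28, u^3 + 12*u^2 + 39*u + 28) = u^2 + 8*u + 7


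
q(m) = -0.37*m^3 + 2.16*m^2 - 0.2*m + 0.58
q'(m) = -1.11*m^2 + 4.32*m - 0.2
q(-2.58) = 21.83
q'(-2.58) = -18.73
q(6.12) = -4.55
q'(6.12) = -15.34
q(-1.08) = 3.78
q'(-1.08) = -6.16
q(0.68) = 1.33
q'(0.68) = 2.22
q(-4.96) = 99.86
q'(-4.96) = -48.93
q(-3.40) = 40.77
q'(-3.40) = -27.72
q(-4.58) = 82.35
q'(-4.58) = -43.27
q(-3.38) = 40.22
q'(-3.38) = -27.48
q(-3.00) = 30.61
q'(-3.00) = -23.15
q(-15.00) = 1738.33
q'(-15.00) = -314.75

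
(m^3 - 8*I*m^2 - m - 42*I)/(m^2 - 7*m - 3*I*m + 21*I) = (m^2 - 5*I*m + 14)/(m - 7)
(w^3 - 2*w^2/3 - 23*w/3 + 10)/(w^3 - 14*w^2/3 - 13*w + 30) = (w - 2)/(w - 6)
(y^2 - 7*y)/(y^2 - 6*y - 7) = y/(y + 1)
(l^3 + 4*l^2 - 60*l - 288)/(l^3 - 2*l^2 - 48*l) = (l + 6)/l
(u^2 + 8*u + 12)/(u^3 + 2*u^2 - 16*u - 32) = (u + 6)/(u^2 - 16)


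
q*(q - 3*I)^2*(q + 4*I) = q^4 - 2*I*q^3 + 15*q^2 - 36*I*q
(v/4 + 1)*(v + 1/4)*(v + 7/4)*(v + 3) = v^4/4 + 9*v^3/4 + 423*v^2/64 + 433*v/64 + 21/16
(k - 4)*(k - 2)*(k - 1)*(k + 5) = k^4 - 2*k^3 - 21*k^2 + 62*k - 40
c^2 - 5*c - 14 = (c - 7)*(c + 2)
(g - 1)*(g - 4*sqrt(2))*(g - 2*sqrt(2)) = g^3 - 6*sqrt(2)*g^2 - g^2 + 6*sqrt(2)*g + 16*g - 16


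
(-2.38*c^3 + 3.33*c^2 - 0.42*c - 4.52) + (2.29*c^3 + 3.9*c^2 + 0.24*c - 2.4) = -0.0899999999999999*c^3 + 7.23*c^2 - 0.18*c - 6.92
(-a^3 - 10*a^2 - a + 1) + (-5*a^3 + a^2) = -6*a^3 - 9*a^2 - a + 1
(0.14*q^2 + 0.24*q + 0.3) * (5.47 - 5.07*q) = -0.7098*q^3 - 0.451*q^2 - 0.2082*q + 1.641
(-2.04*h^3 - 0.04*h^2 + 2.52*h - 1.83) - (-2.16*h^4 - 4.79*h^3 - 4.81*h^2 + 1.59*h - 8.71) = 2.16*h^4 + 2.75*h^3 + 4.77*h^2 + 0.93*h + 6.88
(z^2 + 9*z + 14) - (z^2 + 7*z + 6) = 2*z + 8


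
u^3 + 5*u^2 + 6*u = u*(u + 2)*(u + 3)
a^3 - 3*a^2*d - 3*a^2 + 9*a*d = a*(a - 3)*(a - 3*d)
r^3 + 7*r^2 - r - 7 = (r - 1)*(r + 1)*(r + 7)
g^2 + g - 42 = (g - 6)*(g + 7)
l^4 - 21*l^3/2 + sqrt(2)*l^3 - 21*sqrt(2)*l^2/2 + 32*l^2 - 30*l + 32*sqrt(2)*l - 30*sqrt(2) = (l - 6)*(l - 5/2)*(l - 2)*(l + sqrt(2))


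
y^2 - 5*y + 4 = (y - 4)*(y - 1)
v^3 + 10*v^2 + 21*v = v*(v + 3)*(v + 7)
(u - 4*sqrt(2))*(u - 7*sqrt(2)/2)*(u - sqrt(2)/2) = u^3 - 8*sqrt(2)*u^2 + 71*u/2 - 14*sqrt(2)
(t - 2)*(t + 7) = t^2 + 5*t - 14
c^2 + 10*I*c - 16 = (c + 2*I)*(c + 8*I)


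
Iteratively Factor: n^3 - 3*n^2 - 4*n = (n + 1)*(n^2 - 4*n) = n*(n + 1)*(n - 4)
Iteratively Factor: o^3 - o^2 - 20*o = (o)*(o^2 - o - 20) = o*(o + 4)*(o - 5)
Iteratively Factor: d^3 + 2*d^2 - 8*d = (d)*(d^2 + 2*d - 8) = d*(d + 4)*(d - 2)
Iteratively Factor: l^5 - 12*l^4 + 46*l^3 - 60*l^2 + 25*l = (l)*(l^4 - 12*l^3 + 46*l^2 - 60*l + 25) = l*(l - 5)*(l^3 - 7*l^2 + 11*l - 5) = l*(l - 5)*(l - 1)*(l^2 - 6*l + 5) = l*(l - 5)*(l - 1)^2*(l - 5)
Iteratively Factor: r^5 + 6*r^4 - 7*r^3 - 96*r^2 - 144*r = (r + 3)*(r^4 + 3*r^3 - 16*r^2 - 48*r) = (r - 4)*(r + 3)*(r^3 + 7*r^2 + 12*r) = (r - 4)*(r + 3)^2*(r^2 + 4*r) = r*(r - 4)*(r + 3)^2*(r + 4)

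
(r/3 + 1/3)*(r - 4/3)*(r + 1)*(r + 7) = r^4/3 + 23*r^3/9 + r^2 - 13*r/3 - 28/9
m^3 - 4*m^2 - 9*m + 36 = (m - 4)*(m - 3)*(m + 3)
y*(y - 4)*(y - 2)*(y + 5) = y^4 - y^3 - 22*y^2 + 40*y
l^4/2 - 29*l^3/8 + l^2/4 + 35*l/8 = l*(l/2 + 1/2)*(l - 7)*(l - 5/4)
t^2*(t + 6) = t^3 + 6*t^2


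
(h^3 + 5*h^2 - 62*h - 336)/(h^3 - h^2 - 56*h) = (h + 6)/h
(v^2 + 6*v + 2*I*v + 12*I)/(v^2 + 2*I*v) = (v + 6)/v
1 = 1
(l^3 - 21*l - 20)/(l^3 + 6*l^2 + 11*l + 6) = (l^2 - l - 20)/(l^2 + 5*l + 6)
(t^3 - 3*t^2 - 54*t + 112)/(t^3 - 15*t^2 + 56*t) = (t^2 + 5*t - 14)/(t*(t - 7))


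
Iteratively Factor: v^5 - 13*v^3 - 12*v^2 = (v)*(v^4 - 13*v^2 - 12*v) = v*(v - 4)*(v^3 + 4*v^2 + 3*v) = v^2*(v - 4)*(v^2 + 4*v + 3) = v^2*(v - 4)*(v + 1)*(v + 3)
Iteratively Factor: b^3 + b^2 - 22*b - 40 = (b + 4)*(b^2 - 3*b - 10) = (b + 2)*(b + 4)*(b - 5)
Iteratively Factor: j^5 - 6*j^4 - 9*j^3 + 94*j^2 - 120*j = (j + 4)*(j^4 - 10*j^3 + 31*j^2 - 30*j) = (j - 2)*(j + 4)*(j^3 - 8*j^2 + 15*j) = (j - 3)*(j - 2)*(j + 4)*(j^2 - 5*j) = (j - 5)*(j - 3)*(j - 2)*(j + 4)*(j)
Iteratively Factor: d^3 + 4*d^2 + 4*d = (d)*(d^2 + 4*d + 4) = d*(d + 2)*(d + 2)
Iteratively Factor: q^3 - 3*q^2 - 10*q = (q - 5)*(q^2 + 2*q) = (q - 5)*(q + 2)*(q)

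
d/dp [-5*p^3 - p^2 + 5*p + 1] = -15*p^2 - 2*p + 5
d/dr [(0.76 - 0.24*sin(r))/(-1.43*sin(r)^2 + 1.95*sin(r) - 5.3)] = (-0.3432*sin(r)^2 + 2.1736*sin(r) - 0.21)*cos(r)/(2.0449*sin(r)^4 - 5.577*sin(r)^3 + 18.9605*sin(r)^2 - 20.67*sin(r) + 28.09)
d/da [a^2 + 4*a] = 2*a + 4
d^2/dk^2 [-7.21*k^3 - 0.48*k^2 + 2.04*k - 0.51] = -43.26*k - 0.96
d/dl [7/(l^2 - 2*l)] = 14*(1 - l)/(l^2*(l - 2)^2)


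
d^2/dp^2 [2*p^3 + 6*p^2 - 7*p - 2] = 12*p + 12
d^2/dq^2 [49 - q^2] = -2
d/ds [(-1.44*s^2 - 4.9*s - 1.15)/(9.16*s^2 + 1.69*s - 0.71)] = (42.4504*s^2 + 23.1128*s + 5.4225)/(83.9056*s^4 + 30.9608*s^3 - 10.1511*s^2 - 2.3998*s + 0.5041)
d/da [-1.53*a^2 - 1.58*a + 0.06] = -3.06*a - 1.58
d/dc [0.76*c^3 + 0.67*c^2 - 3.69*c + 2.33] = 2.28*c^2 + 1.34*c - 3.69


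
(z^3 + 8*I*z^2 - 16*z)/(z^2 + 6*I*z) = (z^2 + 8*I*z - 16)/(z + 6*I)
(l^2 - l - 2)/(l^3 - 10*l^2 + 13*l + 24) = (l - 2)/(l^2 - 11*l + 24)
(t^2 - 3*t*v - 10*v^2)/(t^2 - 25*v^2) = (t + 2*v)/(t + 5*v)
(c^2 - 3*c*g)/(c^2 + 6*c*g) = (c - 3*g)/(c + 6*g)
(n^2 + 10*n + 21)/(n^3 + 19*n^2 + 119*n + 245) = (n + 3)/(n^2 + 12*n + 35)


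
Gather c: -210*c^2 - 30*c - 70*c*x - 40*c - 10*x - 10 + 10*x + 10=-210*c^2 + c*(-70*x - 70)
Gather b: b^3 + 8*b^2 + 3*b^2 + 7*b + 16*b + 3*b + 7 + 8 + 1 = b^3 + 11*b^2 + 26*b + 16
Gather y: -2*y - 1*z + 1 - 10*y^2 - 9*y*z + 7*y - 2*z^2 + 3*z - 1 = -10*y^2 + y*(5 - 9*z) - 2*z^2 + 2*z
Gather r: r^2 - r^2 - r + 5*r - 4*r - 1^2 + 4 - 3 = 0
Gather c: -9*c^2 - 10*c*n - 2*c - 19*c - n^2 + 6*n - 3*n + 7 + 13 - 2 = -9*c^2 + c*(-10*n - 21) - n^2 + 3*n + 18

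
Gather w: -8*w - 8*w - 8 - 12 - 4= -16*w - 24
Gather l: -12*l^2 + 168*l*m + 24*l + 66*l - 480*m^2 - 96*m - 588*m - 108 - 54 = -12*l^2 + l*(168*m + 90) - 480*m^2 - 684*m - 162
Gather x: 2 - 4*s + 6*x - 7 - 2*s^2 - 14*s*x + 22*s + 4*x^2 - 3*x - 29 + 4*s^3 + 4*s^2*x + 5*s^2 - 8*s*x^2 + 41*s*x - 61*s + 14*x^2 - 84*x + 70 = 4*s^3 + 3*s^2 - 43*s + x^2*(18 - 8*s) + x*(4*s^2 + 27*s - 81) + 36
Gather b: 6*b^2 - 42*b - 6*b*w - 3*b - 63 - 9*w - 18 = 6*b^2 + b*(-6*w - 45) - 9*w - 81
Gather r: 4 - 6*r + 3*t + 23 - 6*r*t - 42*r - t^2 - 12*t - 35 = r*(-6*t - 48) - t^2 - 9*t - 8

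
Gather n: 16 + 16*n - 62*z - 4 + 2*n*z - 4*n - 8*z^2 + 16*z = n*(2*z + 12) - 8*z^2 - 46*z + 12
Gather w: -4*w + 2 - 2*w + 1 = 3 - 6*w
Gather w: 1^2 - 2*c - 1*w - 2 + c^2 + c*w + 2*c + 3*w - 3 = c^2 + w*(c + 2) - 4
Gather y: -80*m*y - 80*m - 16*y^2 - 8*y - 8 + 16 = -80*m - 16*y^2 + y*(-80*m - 8) + 8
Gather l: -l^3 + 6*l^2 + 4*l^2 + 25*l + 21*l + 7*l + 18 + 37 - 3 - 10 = -l^3 + 10*l^2 + 53*l + 42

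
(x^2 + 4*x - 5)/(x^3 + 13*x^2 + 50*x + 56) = (x^2 + 4*x - 5)/(x^3 + 13*x^2 + 50*x + 56)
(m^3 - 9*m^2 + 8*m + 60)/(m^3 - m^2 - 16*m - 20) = (m - 6)/(m + 2)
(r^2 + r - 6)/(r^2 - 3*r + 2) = (r + 3)/(r - 1)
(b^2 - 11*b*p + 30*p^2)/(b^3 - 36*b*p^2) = (b - 5*p)/(b*(b + 6*p))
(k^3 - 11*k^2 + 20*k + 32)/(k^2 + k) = k - 12 + 32/k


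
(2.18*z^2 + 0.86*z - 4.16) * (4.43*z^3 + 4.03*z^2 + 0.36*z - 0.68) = 9.6574*z^5 + 12.5952*z^4 - 14.1782*z^3 - 17.9376*z^2 - 2.0824*z + 2.8288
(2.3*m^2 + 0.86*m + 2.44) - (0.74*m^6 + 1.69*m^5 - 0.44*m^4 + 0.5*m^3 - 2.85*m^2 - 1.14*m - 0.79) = -0.74*m^6 - 1.69*m^5 + 0.44*m^4 - 0.5*m^3 + 5.15*m^2 + 2.0*m + 3.23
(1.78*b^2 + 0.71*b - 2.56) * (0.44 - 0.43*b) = -0.7654*b^3 + 0.4779*b^2 + 1.4132*b - 1.1264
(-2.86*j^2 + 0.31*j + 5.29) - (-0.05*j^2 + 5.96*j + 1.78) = -2.81*j^2 - 5.65*j + 3.51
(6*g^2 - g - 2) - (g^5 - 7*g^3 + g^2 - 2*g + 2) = -g^5 + 7*g^3 + 5*g^2 + g - 4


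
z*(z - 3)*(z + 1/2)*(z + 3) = z^4 + z^3/2 - 9*z^2 - 9*z/2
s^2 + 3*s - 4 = (s - 1)*(s + 4)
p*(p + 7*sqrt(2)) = p^2 + 7*sqrt(2)*p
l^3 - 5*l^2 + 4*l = l*(l - 4)*(l - 1)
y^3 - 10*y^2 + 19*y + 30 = (y - 6)*(y - 5)*(y + 1)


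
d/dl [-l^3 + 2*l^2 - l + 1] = -3*l^2 + 4*l - 1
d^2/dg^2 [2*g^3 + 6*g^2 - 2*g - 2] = 12*g + 12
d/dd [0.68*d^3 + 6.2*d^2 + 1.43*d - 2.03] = 2.04*d^2 + 12.4*d + 1.43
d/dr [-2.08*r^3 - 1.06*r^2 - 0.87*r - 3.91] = -6.24*r^2 - 2.12*r - 0.87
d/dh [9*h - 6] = 9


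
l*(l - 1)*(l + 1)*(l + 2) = l^4 + 2*l^3 - l^2 - 2*l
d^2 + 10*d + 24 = (d + 4)*(d + 6)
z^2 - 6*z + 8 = (z - 4)*(z - 2)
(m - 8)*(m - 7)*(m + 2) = m^3 - 13*m^2 + 26*m + 112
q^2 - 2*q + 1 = (q - 1)^2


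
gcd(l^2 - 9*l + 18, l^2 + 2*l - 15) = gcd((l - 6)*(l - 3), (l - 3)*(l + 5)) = l - 3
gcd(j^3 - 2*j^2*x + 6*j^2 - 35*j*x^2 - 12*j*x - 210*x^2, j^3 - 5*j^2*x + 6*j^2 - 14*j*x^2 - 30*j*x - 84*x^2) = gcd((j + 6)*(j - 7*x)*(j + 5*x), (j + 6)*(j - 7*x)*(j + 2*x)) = -j^2 + 7*j*x - 6*j + 42*x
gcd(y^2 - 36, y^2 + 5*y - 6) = y + 6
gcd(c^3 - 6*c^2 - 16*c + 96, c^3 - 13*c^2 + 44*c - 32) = c - 4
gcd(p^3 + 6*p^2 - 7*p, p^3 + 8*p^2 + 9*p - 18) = p - 1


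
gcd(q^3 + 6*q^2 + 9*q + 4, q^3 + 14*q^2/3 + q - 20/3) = q + 4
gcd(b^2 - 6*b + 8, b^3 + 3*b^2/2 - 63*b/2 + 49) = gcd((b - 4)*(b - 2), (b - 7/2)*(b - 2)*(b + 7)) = b - 2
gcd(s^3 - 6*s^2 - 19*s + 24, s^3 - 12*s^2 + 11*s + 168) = s^2 - 5*s - 24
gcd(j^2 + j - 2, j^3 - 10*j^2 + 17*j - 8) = j - 1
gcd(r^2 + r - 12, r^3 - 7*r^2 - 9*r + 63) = r - 3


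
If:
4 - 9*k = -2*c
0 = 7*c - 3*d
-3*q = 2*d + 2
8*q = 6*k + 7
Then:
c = -135/124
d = -315/124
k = 113/558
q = 191/186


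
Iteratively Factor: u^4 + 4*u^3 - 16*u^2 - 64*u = (u + 4)*(u^3 - 16*u) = (u + 4)^2*(u^2 - 4*u) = u*(u + 4)^2*(u - 4)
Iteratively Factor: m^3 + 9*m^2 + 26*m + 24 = (m + 3)*(m^2 + 6*m + 8) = (m + 3)*(m + 4)*(m + 2)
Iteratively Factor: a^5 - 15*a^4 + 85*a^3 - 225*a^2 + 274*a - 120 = (a - 2)*(a^4 - 13*a^3 + 59*a^2 - 107*a + 60) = (a - 4)*(a - 2)*(a^3 - 9*a^2 + 23*a - 15) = (a - 4)*(a - 3)*(a - 2)*(a^2 - 6*a + 5) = (a - 5)*(a - 4)*(a - 3)*(a - 2)*(a - 1)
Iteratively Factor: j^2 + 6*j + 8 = (j + 4)*(j + 2)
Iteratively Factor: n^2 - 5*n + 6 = (n - 3)*(n - 2)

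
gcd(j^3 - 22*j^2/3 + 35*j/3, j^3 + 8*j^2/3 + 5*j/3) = j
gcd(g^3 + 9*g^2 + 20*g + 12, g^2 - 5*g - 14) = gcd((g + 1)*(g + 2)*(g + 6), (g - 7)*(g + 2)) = g + 2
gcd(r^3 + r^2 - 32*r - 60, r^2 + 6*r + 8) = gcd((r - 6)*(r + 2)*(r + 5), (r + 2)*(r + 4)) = r + 2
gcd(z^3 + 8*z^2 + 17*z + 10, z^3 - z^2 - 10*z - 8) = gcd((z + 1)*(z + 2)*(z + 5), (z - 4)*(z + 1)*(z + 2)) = z^2 + 3*z + 2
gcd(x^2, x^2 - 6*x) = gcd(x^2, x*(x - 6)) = x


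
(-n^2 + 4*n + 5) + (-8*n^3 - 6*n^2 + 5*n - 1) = -8*n^3 - 7*n^2 + 9*n + 4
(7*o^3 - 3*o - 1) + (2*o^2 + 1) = 7*o^3 + 2*o^2 - 3*o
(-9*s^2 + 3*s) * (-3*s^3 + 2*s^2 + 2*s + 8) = 27*s^5 - 27*s^4 - 12*s^3 - 66*s^2 + 24*s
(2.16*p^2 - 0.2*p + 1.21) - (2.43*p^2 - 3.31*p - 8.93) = -0.27*p^2 + 3.11*p + 10.14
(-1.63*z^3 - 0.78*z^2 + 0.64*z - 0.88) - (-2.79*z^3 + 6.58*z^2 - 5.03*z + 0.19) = 1.16*z^3 - 7.36*z^2 + 5.67*z - 1.07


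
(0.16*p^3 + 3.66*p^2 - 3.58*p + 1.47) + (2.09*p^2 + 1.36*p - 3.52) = 0.16*p^3 + 5.75*p^2 - 2.22*p - 2.05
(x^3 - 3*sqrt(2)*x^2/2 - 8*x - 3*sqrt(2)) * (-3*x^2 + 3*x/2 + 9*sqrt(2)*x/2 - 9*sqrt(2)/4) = -3*x^5 + 3*x^4/2 + 9*sqrt(2)*x^4 - 9*sqrt(2)*x^3/2 + 21*x^3/2 - 27*sqrt(2)*x^2 - 21*x^2/4 - 27*x + 27*sqrt(2)*x/2 + 27/2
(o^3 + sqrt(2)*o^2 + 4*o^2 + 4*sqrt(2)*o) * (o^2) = o^5 + sqrt(2)*o^4 + 4*o^4 + 4*sqrt(2)*o^3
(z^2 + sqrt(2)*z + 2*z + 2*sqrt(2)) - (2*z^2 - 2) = -z^2 + sqrt(2)*z + 2*z + 2 + 2*sqrt(2)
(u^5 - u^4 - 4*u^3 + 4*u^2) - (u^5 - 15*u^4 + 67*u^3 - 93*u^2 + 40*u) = 14*u^4 - 71*u^3 + 97*u^2 - 40*u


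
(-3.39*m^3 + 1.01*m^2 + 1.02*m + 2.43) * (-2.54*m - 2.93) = 8.6106*m^4 + 7.3673*m^3 - 5.5501*m^2 - 9.1608*m - 7.1199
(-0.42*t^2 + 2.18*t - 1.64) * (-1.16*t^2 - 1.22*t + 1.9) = 0.4872*t^4 - 2.0164*t^3 - 1.5552*t^2 + 6.1428*t - 3.116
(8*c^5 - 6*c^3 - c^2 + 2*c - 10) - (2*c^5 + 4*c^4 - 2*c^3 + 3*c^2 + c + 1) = 6*c^5 - 4*c^4 - 4*c^3 - 4*c^2 + c - 11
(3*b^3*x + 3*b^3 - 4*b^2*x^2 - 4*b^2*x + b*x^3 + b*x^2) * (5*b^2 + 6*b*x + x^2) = 15*b^5*x + 15*b^5 - 2*b^4*x^2 - 2*b^4*x - 16*b^3*x^3 - 16*b^3*x^2 + 2*b^2*x^4 + 2*b^2*x^3 + b*x^5 + b*x^4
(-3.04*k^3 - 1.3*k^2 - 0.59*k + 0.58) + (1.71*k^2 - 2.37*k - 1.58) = -3.04*k^3 + 0.41*k^2 - 2.96*k - 1.0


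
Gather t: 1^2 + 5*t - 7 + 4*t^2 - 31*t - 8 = 4*t^2 - 26*t - 14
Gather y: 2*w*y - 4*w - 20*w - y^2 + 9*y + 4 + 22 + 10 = -24*w - y^2 + y*(2*w + 9) + 36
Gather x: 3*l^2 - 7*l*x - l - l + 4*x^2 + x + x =3*l^2 - 2*l + 4*x^2 + x*(2 - 7*l)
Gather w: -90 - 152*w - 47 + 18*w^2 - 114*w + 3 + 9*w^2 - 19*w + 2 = 27*w^2 - 285*w - 132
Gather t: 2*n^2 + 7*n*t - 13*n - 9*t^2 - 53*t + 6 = 2*n^2 - 13*n - 9*t^2 + t*(7*n - 53) + 6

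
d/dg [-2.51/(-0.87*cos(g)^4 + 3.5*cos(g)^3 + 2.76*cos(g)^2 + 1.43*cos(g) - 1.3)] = (8.7348*cos(g)^3 - 26.355*cos(g)^2 - 13.8552*cos(g) - 3.5893)*sin(g)/(-0.87*cos(g)^4 + 3.5*cos(g)^3 + 2.76*cos(g)^2 + 1.43*cos(g) - 1.3)^2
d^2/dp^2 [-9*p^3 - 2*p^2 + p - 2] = -54*p - 4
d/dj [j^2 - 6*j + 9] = 2*j - 6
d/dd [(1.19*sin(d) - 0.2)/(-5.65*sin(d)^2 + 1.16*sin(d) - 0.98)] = (6.7235*sin(d)^2 - 2.26*sin(d) - 0.9342)*cos(d)/(31.9225*sin(d)^4 - 13.108*sin(d)^3 + 12.4196*sin(d)^2 - 2.2736*sin(d) + 0.9604)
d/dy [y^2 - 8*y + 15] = 2*y - 8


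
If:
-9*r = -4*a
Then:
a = 9*r/4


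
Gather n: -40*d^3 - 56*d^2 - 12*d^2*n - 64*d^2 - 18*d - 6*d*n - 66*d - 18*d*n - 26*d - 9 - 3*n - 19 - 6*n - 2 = -40*d^3 - 120*d^2 - 110*d + n*(-12*d^2 - 24*d - 9) - 30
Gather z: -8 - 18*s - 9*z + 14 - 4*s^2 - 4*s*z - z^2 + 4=-4*s^2 - 18*s - z^2 + z*(-4*s - 9) + 10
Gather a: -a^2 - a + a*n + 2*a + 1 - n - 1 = -a^2 + a*(n + 1) - n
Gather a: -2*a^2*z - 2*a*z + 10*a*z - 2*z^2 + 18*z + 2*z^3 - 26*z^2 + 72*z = -2*a^2*z + 8*a*z + 2*z^3 - 28*z^2 + 90*z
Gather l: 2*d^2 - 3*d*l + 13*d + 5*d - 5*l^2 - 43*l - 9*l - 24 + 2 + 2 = 2*d^2 + 18*d - 5*l^2 + l*(-3*d - 52) - 20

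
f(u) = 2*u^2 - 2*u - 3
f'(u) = 4*u - 2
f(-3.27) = 24.93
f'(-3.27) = -15.08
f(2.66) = 5.83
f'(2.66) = 8.64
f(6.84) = 76.89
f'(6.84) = 25.36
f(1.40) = -1.88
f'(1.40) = 3.60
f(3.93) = 20.03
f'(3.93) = 13.72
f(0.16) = -3.27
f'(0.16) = -1.36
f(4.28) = 25.08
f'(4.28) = 15.12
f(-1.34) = 3.27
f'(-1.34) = -7.36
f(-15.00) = 477.00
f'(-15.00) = -62.00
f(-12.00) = 309.00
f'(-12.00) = -50.00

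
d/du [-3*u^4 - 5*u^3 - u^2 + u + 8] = -12*u^3 - 15*u^2 - 2*u + 1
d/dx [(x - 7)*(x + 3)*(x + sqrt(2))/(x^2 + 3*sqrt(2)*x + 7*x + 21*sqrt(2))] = (-(x - 7)*(x + 3)*(x + sqrt(2))*(2*x + 3*sqrt(2) + 7) + ((x - 7)*(x + 3) + (x - 7)*(x + sqrt(2)) + (x + 3)*(x + sqrt(2)))*(x^2 + 3*sqrt(2)*x + 7*x + 21*sqrt(2)))/(x^2 + 3*sqrt(2)*x + 7*x + 21*sqrt(2))^2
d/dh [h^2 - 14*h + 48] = 2*h - 14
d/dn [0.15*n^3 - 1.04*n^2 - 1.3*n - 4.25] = 0.45*n^2 - 2.08*n - 1.3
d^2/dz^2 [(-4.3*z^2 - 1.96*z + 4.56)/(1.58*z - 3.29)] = (-7.105427357601e-15*z^2 - 90.697036)/(3.944312*z^3 - 24.639468*z^2 + 51.306234*z - 35.611289)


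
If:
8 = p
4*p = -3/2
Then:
No Solution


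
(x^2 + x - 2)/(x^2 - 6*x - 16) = (x - 1)/(x - 8)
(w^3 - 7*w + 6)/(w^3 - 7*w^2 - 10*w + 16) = (w^2 + w - 6)/(w^2 - 6*w - 16)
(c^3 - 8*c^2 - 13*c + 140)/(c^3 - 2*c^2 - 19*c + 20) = (c - 7)/(c - 1)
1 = 1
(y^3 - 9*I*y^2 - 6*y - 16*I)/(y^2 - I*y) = (y^3 - 9*I*y^2 - 6*y - 16*I)/(y*(y - I))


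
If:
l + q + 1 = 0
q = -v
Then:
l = v - 1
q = -v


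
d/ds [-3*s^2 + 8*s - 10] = 8 - 6*s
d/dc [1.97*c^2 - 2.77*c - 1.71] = 3.94*c - 2.77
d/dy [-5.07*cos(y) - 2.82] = 5.07*sin(y)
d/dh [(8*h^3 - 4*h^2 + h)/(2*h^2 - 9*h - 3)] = (16*h^4 - 144*h^3 - 38*h^2 + 24*h - 3)/(4*h^4 - 36*h^3 + 69*h^2 + 54*h + 9)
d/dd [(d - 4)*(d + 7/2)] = 2*d - 1/2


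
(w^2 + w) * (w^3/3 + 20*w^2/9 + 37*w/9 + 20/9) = w^5/3 + 23*w^4/9 + 19*w^3/3 + 19*w^2/3 + 20*w/9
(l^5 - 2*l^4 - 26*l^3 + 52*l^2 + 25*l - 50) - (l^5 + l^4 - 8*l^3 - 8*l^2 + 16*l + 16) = -3*l^4 - 18*l^3 + 60*l^2 + 9*l - 66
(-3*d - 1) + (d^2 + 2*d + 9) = d^2 - d + 8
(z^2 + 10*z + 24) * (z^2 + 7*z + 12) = z^4 + 17*z^3 + 106*z^2 + 288*z + 288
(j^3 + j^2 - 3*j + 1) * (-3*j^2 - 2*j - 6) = -3*j^5 - 5*j^4 + j^3 - 3*j^2 + 16*j - 6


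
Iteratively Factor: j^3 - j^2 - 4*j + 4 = (j - 1)*(j^2 - 4) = (j - 1)*(j + 2)*(j - 2)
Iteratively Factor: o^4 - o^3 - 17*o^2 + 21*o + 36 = (o + 4)*(o^3 - 5*o^2 + 3*o + 9) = (o + 1)*(o + 4)*(o^2 - 6*o + 9) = (o - 3)*(o + 1)*(o + 4)*(o - 3)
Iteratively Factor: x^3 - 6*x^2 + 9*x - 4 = (x - 1)*(x^2 - 5*x + 4) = (x - 4)*(x - 1)*(x - 1)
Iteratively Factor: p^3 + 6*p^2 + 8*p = (p + 2)*(p^2 + 4*p) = (p + 2)*(p + 4)*(p)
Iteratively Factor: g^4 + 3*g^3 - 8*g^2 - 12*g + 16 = (g - 2)*(g^3 + 5*g^2 + 2*g - 8) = (g - 2)*(g + 2)*(g^2 + 3*g - 4) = (g - 2)*(g + 2)*(g + 4)*(g - 1)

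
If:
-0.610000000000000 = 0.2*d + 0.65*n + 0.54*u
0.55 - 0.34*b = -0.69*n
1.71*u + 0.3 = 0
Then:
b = 2.02941176470588*n + 1.61764705882353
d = -3.25*n - 2.57631578947368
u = -0.18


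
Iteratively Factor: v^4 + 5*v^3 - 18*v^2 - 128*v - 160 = (v + 4)*(v^3 + v^2 - 22*v - 40) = (v - 5)*(v + 4)*(v^2 + 6*v + 8) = (v - 5)*(v + 2)*(v + 4)*(v + 4)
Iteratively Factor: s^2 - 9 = (s - 3)*(s + 3)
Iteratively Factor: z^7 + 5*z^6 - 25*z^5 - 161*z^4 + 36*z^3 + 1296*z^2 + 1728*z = (z - 4)*(z^6 + 9*z^5 + 11*z^4 - 117*z^3 - 432*z^2 - 432*z) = (z - 4)*(z + 3)*(z^5 + 6*z^4 - 7*z^3 - 96*z^2 - 144*z) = z*(z - 4)*(z + 3)*(z^4 + 6*z^3 - 7*z^2 - 96*z - 144) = z*(z - 4)*(z + 3)^2*(z^3 + 3*z^2 - 16*z - 48) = z*(z - 4)*(z + 3)^3*(z^2 - 16) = z*(z - 4)*(z + 3)^3*(z + 4)*(z - 4)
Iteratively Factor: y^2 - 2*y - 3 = (y - 3)*(y + 1)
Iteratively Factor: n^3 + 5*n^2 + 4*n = (n + 4)*(n^2 + n) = n*(n + 4)*(n + 1)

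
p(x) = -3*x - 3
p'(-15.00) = -3.00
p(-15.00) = 42.00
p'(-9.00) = -3.00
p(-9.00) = 24.00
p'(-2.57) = -3.00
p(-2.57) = 4.71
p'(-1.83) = -3.00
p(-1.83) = 2.49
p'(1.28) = -3.00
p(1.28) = -6.84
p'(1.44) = -3.00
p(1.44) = -7.32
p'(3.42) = -3.00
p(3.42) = -13.26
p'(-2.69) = -3.00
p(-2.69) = 5.07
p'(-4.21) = -3.00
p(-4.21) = 9.63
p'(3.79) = -3.00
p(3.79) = -14.37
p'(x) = -3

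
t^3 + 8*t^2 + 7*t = t*(t + 1)*(t + 7)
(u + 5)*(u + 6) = u^2 + 11*u + 30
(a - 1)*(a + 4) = a^2 + 3*a - 4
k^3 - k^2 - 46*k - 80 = (k - 8)*(k + 2)*(k + 5)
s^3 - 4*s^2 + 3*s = s*(s - 3)*(s - 1)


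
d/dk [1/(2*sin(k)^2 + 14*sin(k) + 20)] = -(2*sin(k) + 7)*cos(k)/(2*(sin(k)^2 + 7*sin(k) + 10)^2)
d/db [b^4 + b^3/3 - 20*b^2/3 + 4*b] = 4*b^3 + b^2 - 40*b/3 + 4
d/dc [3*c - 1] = 3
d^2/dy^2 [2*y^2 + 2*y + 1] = 4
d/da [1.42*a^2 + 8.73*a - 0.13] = 2.84*a + 8.73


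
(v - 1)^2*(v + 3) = v^3 + v^2 - 5*v + 3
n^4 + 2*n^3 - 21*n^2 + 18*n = n*(n - 3)*(n - 1)*(n + 6)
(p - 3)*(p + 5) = p^2 + 2*p - 15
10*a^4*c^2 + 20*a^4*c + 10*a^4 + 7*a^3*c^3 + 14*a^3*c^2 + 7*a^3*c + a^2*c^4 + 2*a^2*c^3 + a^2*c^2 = (2*a + c)*(5*a + c)*(a*c + a)^2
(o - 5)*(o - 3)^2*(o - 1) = o^4 - 12*o^3 + 50*o^2 - 84*o + 45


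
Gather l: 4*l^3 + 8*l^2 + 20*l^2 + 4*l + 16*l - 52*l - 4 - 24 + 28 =4*l^3 + 28*l^2 - 32*l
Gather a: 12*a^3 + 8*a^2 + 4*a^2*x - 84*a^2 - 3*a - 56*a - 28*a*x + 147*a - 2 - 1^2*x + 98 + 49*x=12*a^3 + a^2*(4*x - 76) + a*(88 - 28*x) + 48*x + 96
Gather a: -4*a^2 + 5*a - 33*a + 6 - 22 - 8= -4*a^2 - 28*a - 24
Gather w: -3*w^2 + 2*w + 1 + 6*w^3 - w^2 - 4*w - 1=6*w^3 - 4*w^2 - 2*w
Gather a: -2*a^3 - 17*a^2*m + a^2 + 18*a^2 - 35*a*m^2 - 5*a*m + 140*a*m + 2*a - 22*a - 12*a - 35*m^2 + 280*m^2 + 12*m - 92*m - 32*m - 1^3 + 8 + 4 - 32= -2*a^3 + a^2*(19 - 17*m) + a*(-35*m^2 + 135*m - 32) + 245*m^2 - 112*m - 21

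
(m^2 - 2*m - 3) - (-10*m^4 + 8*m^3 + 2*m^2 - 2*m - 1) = 10*m^4 - 8*m^3 - m^2 - 2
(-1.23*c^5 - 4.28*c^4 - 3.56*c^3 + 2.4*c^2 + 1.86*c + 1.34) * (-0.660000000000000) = 0.8118*c^5 + 2.8248*c^4 + 2.3496*c^3 - 1.584*c^2 - 1.2276*c - 0.8844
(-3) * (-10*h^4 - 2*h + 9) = 30*h^4 + 6*h - 27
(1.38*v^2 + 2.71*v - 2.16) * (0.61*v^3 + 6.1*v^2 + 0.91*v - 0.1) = 0.8418*v^5 + 10.0711*v^4 + 16.4692*v^3 - 10.8479*v^2 - 2.2366*v + 0.216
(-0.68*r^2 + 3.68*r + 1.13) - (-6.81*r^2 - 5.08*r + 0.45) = 6.13*r^2 + 8.76*r + 0.68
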